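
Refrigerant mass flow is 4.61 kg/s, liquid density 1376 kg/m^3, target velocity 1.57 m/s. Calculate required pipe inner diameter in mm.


A = m_dot / (rho * v) = 4.61 / (1376 * 1.57) = 0.00213394312 m^2
d = sqrt(4*A/pi) * 1000
d = 52.1 mm

52.1


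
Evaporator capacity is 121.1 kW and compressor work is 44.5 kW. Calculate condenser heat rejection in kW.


Q_cond = Q_evap + W
Q_cond = 121.1 + 44.5
Q_cond = 165.6 kW

165.6


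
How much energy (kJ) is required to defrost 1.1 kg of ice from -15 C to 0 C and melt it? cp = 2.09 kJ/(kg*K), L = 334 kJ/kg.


Sensible heat = cp * dT = 2.09 * 15 = 31.35 kJ/kg
Total per kg = 31.35 + 334 = 365.35 kJ/kg
Q = m * total = 1.1 * 365.35
Q = 401.9 kJ

401.9


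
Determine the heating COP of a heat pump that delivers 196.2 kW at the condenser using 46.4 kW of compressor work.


COP_hp = Q_cond / W
COP_hp = 196.2 / 46.4
COP_hp = 4.228

4.228


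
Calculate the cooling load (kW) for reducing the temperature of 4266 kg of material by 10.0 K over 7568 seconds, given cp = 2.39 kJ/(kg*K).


Q = m * cp * dT / t
Q = 4266 * 2.39 * 10.0 / 7568
Q = 13.472 kW

13.472


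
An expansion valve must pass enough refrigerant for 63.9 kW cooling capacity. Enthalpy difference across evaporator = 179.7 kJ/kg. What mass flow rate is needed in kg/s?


m_dot = Q / dh
m_dot = 63.9 / 179.7
m_dot = 0.3556 kg/s

0.3556


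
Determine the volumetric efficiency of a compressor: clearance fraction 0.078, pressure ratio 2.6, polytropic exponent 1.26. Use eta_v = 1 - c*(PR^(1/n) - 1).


PR^(1/n) = 2.6^(1/1.26) = 2.13473479
eta_v = 1 - 0.078 * (2.13473479 - 1)
eta_v = 0.9115

0.9115


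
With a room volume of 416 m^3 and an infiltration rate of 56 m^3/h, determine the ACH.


ACH = flow / volume
ACH = 56 / 416
ACH = 0.135

0.135


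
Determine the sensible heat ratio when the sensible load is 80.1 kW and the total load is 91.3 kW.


SHR = Q_sensible / Q_total
SHR = 80.1 / 91.3
SHR = 0.877

0.877


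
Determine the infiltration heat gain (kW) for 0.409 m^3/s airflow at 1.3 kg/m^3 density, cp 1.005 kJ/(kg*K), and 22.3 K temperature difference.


Q = V_dot * rho * cp * dT
Q = 0.409 * 1.3 * 1.005 * 22.3
Q = 11.916 kW

11.916


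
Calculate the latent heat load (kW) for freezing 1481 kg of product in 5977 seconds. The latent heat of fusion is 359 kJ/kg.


Q_lat = m * h_fg / t
Q_lat = 1481 * 359 / 5977
Q_lat = 88.95 kW

88.95


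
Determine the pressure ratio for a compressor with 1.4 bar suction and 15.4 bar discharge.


PR = P_high / P_low
PR = 15.4 / 1.4
PR = 11.0

11.0


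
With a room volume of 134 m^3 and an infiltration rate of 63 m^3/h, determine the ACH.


ACH = flow / volume
ACH = 63 / 134
ACH = 0.47

0.47


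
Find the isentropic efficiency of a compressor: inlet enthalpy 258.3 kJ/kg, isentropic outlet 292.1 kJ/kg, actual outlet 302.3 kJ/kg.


dh_ideal = 292.1 - 258.3 = 33.8 kJ/kg
dh_actual = 302.3 - 258.3 = 44.0 kJ/kg
eta_s = dh_ideal / dh_actual = 33.8 / 44.0
eta_s = 0.7682

0.7682


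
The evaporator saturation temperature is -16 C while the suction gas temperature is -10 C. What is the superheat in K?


Superheat = T_suction - T_evap
Superheat = -10 - (-16)
Superheat = 6 K

6


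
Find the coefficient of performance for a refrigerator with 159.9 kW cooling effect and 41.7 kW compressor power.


COP = Q_evap / W
COP = 159.9 / 41.7
COP = 3.835

3.835


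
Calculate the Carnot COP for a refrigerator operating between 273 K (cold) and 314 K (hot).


dT = 314 - 273 = 41 K
COP_carnot = T_cold / dT = 273 / 41
COP_carnot = 6.659

6.659


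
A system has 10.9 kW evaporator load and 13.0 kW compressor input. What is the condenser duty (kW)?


Q_cond = Q_evap + W
Q_cond = 10.9 + 13.0
Q_cond = 23.9 kW

23.9


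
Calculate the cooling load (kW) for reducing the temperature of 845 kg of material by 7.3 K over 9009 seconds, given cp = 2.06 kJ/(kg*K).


Q = m * cp * dT / t
Q = 845 * 2.06 * 7.3 / 9009
Q = 1.41 kW

1.41


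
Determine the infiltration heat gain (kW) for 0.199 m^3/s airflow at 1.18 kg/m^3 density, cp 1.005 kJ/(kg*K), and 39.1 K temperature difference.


Q = V_dot * rho * cp * dT
Q = 0.199 * 1.18 * 1.005 * 39.1
Q = 9.227 kW

9.227


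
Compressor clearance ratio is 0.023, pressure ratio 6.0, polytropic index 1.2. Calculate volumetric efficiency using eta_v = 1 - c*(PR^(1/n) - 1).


PR^(1/n) = 6.0^(1/1.2) = 4.45101825
eta_v = 1 - 0.023 * (4.45101825 - 1)
eta_v = 0.9206

0.9206


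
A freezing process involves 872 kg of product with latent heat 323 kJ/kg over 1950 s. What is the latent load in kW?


Q_lat = m * h_fg / t
Q_lat = 872 * 323 / 1950
Q_lat = 144.44 kW

144.44


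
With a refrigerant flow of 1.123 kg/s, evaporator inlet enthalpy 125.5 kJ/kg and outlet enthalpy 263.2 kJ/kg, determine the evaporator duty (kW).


dh = 263.2 - 125.5 = 137.7 kJ/kg
Q_evap = m_dot * dh = 1.123 * 137.7
Q_evap = 154.64 kW

154.64


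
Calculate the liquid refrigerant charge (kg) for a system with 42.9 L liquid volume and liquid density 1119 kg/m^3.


Charge = V * rho / 1000
Charge = 42.9 * 1119 / 1000
Charge = 48.01 kg

48.01


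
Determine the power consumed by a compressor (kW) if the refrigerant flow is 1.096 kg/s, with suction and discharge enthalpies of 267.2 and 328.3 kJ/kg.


dh = 328.3 - 267.2 = 61.1 kJ/kg
W = m_dot * dh = 1.096 * 61.1 = 66.97 kW

66.97


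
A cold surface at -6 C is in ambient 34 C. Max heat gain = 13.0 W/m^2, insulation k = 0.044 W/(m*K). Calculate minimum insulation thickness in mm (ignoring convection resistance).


dT = 34 - (-6) = 40 K
thickness = k * dT / q_max * 1000
thickness = 0.044 * 40 / 13.0 * 1000
thickness = 135.4 mm

135.4


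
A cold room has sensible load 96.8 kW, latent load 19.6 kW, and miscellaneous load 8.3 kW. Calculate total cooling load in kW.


Q_total = Q_s + Q_l + Q_misc
Q_total = 96.8 + 19.6 + 8.3
Q_total = 124.7 kW

124.7


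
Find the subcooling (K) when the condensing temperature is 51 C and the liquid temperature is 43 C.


Subcooling = T_cond - T_liquid
Subcooling = 51 - 43
Subcooling = 8 K

8


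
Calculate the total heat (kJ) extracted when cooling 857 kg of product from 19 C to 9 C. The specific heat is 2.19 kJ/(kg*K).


dT = 19 - (9) = 10 K
Q = m * cp * dT = 857 * 2.19 * 10
Q = 18768 kJ

18768


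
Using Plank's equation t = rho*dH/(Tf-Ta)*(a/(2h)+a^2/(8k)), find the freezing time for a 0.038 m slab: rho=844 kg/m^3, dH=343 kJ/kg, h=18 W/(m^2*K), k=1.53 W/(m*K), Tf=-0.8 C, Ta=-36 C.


dT = -0.8 - (-36) = 35.2 K
term1 = a/(2h) = 0.038/(2*18) = 0.001055555556
term2 = a^2/(8k) = 0.038^2/(8*1.53) = 0.0001179738562
t = rho*dH*1000/dT * (term1 + term2)
t = 844*343*1000/35.2 * (0.001055555556 + 0.0001179738562)
t = 9651 s

9651


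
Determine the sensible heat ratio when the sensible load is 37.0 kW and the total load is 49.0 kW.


SHR = Q_sensible / Q_total
SHR = 37.0 / 49.0
SHR = 0.755

0.755


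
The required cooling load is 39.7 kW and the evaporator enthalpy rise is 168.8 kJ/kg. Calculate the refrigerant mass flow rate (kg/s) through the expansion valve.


m_dot = Q / dh
m_dot = 39.7 / 168.8
m_dot = 0.2352 kg/s

0.2352


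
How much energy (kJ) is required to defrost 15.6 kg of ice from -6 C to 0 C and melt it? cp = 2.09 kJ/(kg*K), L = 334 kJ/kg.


Sensible heat = cp * dT = 2.09 * 6 = 12.54 kJ/kg
Total per kg = 12.54 + 334 = 346.54 kJ/kg
Q = m * total = 15.6 * 346.54
Q = 5406.0 kJ

5406.0


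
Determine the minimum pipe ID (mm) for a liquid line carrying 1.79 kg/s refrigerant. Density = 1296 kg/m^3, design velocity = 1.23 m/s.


A = m_dot / (rho * v) = 1.79 / (1296 * 1.23) = 0.001122904748 m^2
d = sqrt(4*A/pi) * 1000
d = 37.8 mm

37.8


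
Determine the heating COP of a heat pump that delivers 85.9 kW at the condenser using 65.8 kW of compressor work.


COP_hp = Q_cond / W
COP_hp = 85.9 / 65.8
COP_hp = 1.305

1.305


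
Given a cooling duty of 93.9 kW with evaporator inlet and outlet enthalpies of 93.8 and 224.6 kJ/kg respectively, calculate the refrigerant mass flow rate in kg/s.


dh = 224.6 - 93.8 = 130.8 kJ/kg
m_dot = Q / dh = 93.9 / 130.8 = 0.7179 kg/s

0.7179


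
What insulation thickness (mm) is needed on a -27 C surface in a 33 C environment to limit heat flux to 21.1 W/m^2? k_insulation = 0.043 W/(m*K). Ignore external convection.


dT = 33 - (-27) = 60 K
thickness = k * dT / q_max * 1000
thickness = 0.043 * 60 / 21.1 * 1000
thickness = 122.3 mm

122.3


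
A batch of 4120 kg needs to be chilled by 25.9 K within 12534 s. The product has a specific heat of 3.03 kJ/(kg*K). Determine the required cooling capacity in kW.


Q = m * cp * dT / t
Q = 4120 * 3.03 * 25.9 / 12534
Q = 25.796 kW

25.796


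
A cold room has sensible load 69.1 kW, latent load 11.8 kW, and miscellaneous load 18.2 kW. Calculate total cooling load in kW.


Q_total = Q_s + Q_l + Q_misc
Q_total = 69.1 + 11.8 + 18.2
Q_total = 99.1 kW

99.1


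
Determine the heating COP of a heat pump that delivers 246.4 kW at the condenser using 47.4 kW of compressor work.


COP_hp = Q_cond / W
COP_hp = 246.4 / 47.4
COP_hp = 5.198

5.198


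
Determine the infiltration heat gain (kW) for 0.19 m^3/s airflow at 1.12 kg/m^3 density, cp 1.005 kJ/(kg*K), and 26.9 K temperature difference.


Q = V_dot * rho * cp * dT
Q = 0.19 * 1.12 * 1.005 * 26.9
Q = 5.753 kW

5.753


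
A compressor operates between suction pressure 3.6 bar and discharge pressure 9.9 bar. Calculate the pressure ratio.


PR = P_high / P_low
PR = 9.9 / 3.6
PR = 2.75

2.75


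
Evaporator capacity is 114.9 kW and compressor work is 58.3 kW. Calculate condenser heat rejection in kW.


Q_cond = Q_evap + W
Q_cond = 114.9 + 58.3
Q_cond = 173.2 kW

173.2


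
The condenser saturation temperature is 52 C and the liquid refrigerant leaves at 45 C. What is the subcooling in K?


Subcooling = T_cond - T_liquid
Subcooling = 52 - 45
Subcooling = 7 K

7


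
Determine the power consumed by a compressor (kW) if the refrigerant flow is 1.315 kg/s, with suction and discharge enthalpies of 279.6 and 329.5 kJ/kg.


dh = 329.5 - 279.6 = 49.9 kJ/kg
W = m_dot * dh = 1.315 * 49.9 = 65.62 kW

65.62


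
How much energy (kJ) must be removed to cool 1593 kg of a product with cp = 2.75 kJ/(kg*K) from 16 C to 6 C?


dT = 16 - (6) = 10 K
Q = m * cp * dT = 1593 * 2.75 * 10
Q = 43808 kJ

43808


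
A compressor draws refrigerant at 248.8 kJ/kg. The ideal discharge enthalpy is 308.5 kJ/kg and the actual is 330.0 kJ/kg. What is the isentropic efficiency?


dh_ideal = 308.5 - 248.8 = 59.7 kJ/kg
dh_actual = 330.0 - 248.8 = 81.2 kJ/kg
eta_s = dh_ideal / dh_actual = 59.7 / 81.2
eta_s = 0.7352

0.7352


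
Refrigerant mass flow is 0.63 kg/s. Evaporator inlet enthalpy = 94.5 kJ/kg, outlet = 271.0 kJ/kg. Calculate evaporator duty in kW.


dh = 271.0 - 94.5 = 176.5 kJ/kg
Q_evap = m_dot * dh = 0.63 * 176.5
Q_evap = 111.2 kW

111.2


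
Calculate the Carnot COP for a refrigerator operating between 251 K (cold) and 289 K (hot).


dT = 289 - 251 = 38 K
COP_carnot = T_cold / dT = 251 / 38
COP_carnot = 6.605

6.605


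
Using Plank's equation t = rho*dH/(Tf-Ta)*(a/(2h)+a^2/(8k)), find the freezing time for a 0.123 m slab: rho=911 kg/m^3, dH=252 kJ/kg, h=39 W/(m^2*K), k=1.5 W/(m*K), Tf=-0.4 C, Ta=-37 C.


dT = -0.4 - (-37) = 36.6 K
term1 = a/(2h) = 0.123/(2*39) = 0.001576923077
term2 = a^2/(8k) = 0.123^2/(8*1.5) = 0.00126075
t = rho*dH*1000/dT * (term1 + term2)
t = 911*252*1000/36.6 * (0.001576923077 + 0.00126075)
t = 17799 s

17799


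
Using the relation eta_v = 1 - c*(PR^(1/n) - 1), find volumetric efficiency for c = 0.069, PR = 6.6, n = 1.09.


PR^(1/n) = 6.6^(1/1.09) = 5.64774618
eta_v = 1 - 0.069 * (5.64774618 - 1)
eta_v = 0.6793

0.6793


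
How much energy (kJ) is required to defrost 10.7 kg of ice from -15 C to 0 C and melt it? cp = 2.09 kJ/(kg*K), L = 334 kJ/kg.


Sensible heat = cp * dT = 2.09 * 15 = 31.35 kJ/kg
Total per kg = 31.35 + 334 = 365.35 kJ/kg
Q = m * total = 10.7 * 365.35
Q = 3909.2 kJ

3909.2


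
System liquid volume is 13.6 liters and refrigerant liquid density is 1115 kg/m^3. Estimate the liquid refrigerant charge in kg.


Charge = V * rho / 1000
Charge = 13.6 * 1115 / 1000
Charge = 15.16 kg

15.16


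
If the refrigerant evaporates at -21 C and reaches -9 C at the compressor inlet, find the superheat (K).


Superheat = T_suction - T_evap
Superheat = -9 - (-21)
Superheat = 12 K

12


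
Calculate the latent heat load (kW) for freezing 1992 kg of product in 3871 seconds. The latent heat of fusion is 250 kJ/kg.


Q_lat = m * h_fg / t
Q_lat = 1992 * 250 / 3871
Q_lat = 128.65 kW

128.65


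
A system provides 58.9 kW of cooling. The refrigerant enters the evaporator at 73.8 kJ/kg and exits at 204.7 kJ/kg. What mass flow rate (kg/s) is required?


dh = 204.7 - 73.8 = 130.9 kJ/kg
m_dot = Q / dh = 58.9 / 130.9 = 0.45 kg/s

0.45


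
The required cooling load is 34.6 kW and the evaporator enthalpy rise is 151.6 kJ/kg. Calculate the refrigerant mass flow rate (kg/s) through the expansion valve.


m_dot = Q / dh
m_dot = 34.6 / 151.6
m_dot = 0.2282 kg/s

0.2282


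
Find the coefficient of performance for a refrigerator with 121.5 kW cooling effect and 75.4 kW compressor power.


COP = Q_evap / W
COP = 121.5 / 75.4
COP = 1.611

1.611


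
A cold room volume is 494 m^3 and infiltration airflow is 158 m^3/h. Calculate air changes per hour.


ACH = flow / volume
ACH = 158 / 494
ACH = 0.32

0.32


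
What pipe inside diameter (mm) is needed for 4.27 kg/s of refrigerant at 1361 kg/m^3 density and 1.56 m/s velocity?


A = m_dot / (rho * v) = 4.27 / (1361 * 1.56) = 0.002011153187 m^2
d = sqrt(4*A/pi) * 1000
d = 50.6 mm

50.6


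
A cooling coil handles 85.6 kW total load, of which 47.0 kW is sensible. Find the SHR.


SHR = Q_sensible / Q_total
SHR = 47.0 / 85.6
SHR = 0.549

0.549


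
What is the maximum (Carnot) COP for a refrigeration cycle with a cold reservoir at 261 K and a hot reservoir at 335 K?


dT = 335 - 261 = 74 K
COP_carnot = T_cold / dT = 261 / 74
COP_carnot = 3.527

3.527


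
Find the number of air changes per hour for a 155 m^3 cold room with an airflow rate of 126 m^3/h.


ACH = flow / volume
ACH = 126 / 155
ACH = 0.813

0.813


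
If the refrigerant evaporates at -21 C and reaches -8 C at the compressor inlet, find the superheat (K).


Superheat = T_suction - T_evap
Superheat = -8 - (-21)
Superheat = 13 K

13


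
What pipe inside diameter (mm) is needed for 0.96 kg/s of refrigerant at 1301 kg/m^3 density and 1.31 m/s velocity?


A = m_dot / (rho * v) = 0.96 / (1301 * 1.31) = 0.0005632778074 m^2
d = sqrt(4*A/pi) * 1000
d = 26.8 mm

26.8


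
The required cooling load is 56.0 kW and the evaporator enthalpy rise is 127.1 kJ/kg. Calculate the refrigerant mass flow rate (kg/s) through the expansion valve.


m_dot = Q / dh
m_dot = 56.0 / 127.1
m_dot = 0.4406 kg/s

0.4406


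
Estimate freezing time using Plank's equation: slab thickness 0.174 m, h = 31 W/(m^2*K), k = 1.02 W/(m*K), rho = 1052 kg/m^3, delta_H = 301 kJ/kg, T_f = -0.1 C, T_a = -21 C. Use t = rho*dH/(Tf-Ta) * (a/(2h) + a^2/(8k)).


dT = -0.1 - (-21) = 20.9 K
term1 = a/(2h) = 0.174/(2*31) = 0.002806451613
term2 = a^2/(8k) = 0.174^2/(8*1.02) = 0.003710294118
t = rho*dH*1000/dT * (term1 + term2)
t = 1052*301*1000/20.9 * (0.002806451613 + 0.003710294118)
t = 98734 s

98734


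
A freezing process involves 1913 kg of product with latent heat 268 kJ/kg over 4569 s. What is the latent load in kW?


Q_lat = m * h_fg / t
Q_lat = 1913 * 268 / 4569
Q_lat = 112.21 kW

112.21


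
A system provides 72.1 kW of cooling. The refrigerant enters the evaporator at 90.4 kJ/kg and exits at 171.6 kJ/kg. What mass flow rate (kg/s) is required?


dh = 171.6 - 90.4 = 81.2 kJ/kg
m_dot = Q / dh = 72.1 / 81.2 = 0.8879 kg/s

0.8879


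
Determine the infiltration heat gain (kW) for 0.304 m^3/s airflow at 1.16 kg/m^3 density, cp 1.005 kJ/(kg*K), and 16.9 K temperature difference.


Q = V_dot * rho * cp * dT
Q = 0.304 * 1.16 * 1.005 * 16.9
Q = 5.989 kW

5.989


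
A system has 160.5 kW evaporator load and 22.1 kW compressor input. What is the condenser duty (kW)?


Q_cond = Q_evap + W
Q_cond = 160.5 + 22.1
Q_cond = 182.6 kW

182.6


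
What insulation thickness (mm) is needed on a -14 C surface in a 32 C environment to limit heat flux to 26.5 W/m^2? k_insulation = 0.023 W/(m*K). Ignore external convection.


dT = 32 - (-14) = 46 K
thickness = k * dT / q_max * 1000
thickness = 0.023 * 46 / 26.5 * 1000
thickness = 39.9 mm

39.9


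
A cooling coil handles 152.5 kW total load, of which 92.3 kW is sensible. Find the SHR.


SHR = Q_sensible / Q_total
SHR = 92.3 / 152.5
SHR = 0.605

0.605


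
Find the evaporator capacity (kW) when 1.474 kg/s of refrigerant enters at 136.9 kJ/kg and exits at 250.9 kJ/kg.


dh = 250.9 - 136.9 = 114.0 kJ/kg
Q_evap = m_dot * dh = 1.474 * 114.0
Q_evap = 168.04 kW

168.04


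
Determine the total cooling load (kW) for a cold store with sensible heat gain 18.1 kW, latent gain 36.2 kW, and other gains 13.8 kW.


Q_total = Q_s + Q_l + Q_misc
Q_total = 18.1 + 36.2 + 13.8
Q_total = 68.1 kW

68.1


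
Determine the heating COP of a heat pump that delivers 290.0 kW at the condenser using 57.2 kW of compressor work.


COP_hp = Q_cond / W
COP_hp = 290.0 / 57.2
COP_hp = 5.07

5.07


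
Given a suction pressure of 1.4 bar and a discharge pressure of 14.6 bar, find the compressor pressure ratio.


PR = P_high / P_low
PR = 14.6 / 1.4
PR = 10.429

10.429


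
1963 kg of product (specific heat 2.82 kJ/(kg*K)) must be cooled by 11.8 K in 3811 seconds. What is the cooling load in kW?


Q = m * cp * dT / t
Q = 1963 * 2.82 * 11.8 / 3811
Q = 17.14 kW

17.14


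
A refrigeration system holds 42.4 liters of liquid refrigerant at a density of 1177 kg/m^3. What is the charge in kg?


Charge = V * rho / 1000
Charge = 42.4 * 1177 / 1000
Charge = 49.9 kg

49.9


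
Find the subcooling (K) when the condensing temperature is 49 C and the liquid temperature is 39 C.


Subcooling = T_cond - T_liquid
Subcooling = 49 - 39
Subcooling = 10 K

10


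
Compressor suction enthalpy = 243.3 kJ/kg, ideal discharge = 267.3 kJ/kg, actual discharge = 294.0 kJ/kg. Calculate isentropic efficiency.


dh_ideal = 267.3 - 243.3 = 24.0 kJ/kg
dh_actual = 294.0 - 243.3 = 50.7 kJ/kg
eta_s = dh_ideal / dh_actual = 24.0 / 50.7
eta_s = 0.4734

0.4734


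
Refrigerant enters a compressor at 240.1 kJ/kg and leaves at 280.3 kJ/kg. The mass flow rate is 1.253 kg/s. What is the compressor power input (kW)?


dh = 280.3 - 240.1 = 40.2 kJ/kg
W = m_dot * dh = 1.253 * 40.2 = 50.37 kW

50.37


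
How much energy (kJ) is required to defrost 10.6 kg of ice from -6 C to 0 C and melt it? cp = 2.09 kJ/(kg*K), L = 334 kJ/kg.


Sensible heat = cp * dT = 2.09 * 6 = 12.54 kJ/kg
Total per kg = 12.54 + 334 = 346.54 kJ/kg
Q = m * total = 10.6 * 346.54
Q = 3673.3 kJ

3673.3


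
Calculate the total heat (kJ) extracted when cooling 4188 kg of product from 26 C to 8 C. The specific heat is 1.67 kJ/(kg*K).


dT = 26 - (8) = 18 K
Q = m * cp * dT = 4188 * 1.67 * 18
Q = 125891 kJ

125891


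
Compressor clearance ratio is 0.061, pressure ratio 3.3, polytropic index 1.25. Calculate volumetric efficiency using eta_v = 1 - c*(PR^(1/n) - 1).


PR^(1/n) = 3.3^(1/1.25) = 2.59902916
eta_v = 1 - 0.061 * (2.59902916 - 1)
eta_v = 0.9025

0.9025


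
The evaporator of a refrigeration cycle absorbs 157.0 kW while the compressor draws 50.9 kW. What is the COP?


COP = Q_evap / W
COP = 157.0 / 50.9
COP = 3.084

3.084


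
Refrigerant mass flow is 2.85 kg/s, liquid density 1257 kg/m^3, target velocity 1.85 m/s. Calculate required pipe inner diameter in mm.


A = m_dot / (rho * v) = 2.85 / (1257 * 1.85) = 0.001225569245 m^2
d = sqrt(4*A/pi) * 1000
d = 39.5 mm

39.5


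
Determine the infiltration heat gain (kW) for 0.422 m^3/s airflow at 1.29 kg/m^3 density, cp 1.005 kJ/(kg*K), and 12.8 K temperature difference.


Q = V_dot * rho * cp * dT
Q = 0.422 * 1.29 * 1.005 * 12.8
Q = 7.003 kW

7.003


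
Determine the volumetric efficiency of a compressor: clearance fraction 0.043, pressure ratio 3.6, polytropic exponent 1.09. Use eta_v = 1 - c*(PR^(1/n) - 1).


PR^(1/n) = 3.6^(1/1.09) = 3.23868915
eta_v = 1 - 0.043 * (3.23868915 - 1)
eta_v = 0.9037

0.9037


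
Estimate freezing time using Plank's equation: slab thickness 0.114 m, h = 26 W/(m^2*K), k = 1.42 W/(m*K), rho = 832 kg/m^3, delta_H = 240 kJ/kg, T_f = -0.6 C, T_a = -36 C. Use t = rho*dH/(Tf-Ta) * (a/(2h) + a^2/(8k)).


dT = -0.6 - (-36) = 35.4 K
term1 = a/(2h) = 0.114/(2*26) = 0.002192307692
term2 = a^2/(8k) = 0.114^2/(8*1.42) = 0.001144014085
t = rho*dH*1000/dT * (term1 + term2)
t = 832*240*1000/35.4 * (0.002192307692 + 0.001144014085)
t = 18819 s

18819


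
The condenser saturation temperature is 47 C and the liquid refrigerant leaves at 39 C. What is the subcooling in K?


Subcooling = T_cond - T_liquid
Subcooling = 47 - 39
Subcooling = 8 K

8


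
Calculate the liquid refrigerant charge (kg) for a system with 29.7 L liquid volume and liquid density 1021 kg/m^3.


Charge = V * rho / 1000
Charge = 29.7 * 1021 / 1000
Charge = 30.32 kg

30.32


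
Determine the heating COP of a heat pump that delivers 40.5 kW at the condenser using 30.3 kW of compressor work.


COP_hp = Q_cond / W
COP_hp = 40.5 / 30.3
COP_hp = 1.337

1.337


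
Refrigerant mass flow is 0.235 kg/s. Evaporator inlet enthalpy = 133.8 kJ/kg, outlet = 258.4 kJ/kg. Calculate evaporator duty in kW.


dh = 258.4 - 133.8 = 124.6 kJ/kg
Q_evap = m_dot * dh = 0.235 * 124.6
Q_evap = 29.28 kW

29.28


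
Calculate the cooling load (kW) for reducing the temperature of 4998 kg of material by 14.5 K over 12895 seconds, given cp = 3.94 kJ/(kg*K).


Q = m * cp * dT / t
Q = 4998 * 3.94 * 14.5 / 12895
Q = 22.143 kW

22.143


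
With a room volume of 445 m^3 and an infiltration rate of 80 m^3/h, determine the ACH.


ACH = flow / volume
ACH = 80 / 445
ACH = 0.18

0.18


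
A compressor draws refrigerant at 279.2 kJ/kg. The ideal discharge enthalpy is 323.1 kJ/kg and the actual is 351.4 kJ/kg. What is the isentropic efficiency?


dh_ideal = 323.1 - 279.2 = 43.9 kJ/kg
dh_actual = 351.4 - 279.2 = 72.2 kJ/kg
eta_s = dh_ideal / dh_actual = 43.9 / 72.2
eta_s = 0.608

0.608


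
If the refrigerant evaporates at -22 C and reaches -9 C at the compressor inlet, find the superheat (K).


Superheat = T_suction - T_evap
Superheat = -9 - (-22)
Superheat = 13 K

13


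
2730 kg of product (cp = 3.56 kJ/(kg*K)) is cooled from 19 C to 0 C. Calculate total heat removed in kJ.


dT = 19 - (0) = 19 K
Q = m * cp * dT = 2730 * 3.56 * 19
Q = 184657 kJ

184657


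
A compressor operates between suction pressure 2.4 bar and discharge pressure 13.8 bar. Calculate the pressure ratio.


PR = P_high / P_low
PR = 13.8 / 2.4
PR = 5.75

5.75


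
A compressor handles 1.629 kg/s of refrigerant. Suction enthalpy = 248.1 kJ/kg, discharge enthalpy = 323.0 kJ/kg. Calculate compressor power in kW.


dh = 323.0 - 248.1 = 74.9 kJ/kg
W = m_dot * dh = 1.629 * 74.9 = 122.01 kW

122.01


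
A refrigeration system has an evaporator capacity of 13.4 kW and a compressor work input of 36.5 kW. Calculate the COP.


COP = Q_evap / W
COP = 13.4 / 36.5
COP = 0.367

0.367


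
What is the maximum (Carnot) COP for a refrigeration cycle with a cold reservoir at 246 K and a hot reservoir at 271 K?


dT = 271 - 246 = 25 K
COP_carnot = T_cold / dT = 246 / 25
COP_carnot = 9.84

9.84


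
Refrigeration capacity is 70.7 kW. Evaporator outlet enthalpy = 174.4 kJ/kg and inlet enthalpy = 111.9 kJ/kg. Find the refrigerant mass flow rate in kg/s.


dh = 174.4 - 111.9 = 62.5 kJ/kg
m_dot = Q / dh = 70.7 / 62.5 = 1.1312 kg/s

1.1312


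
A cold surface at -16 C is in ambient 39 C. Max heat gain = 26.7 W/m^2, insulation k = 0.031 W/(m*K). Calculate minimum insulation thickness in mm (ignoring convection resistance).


dT = 39 - (-16) = 55 K
thickness = k * dT / q_max * 1000
thickness = 0.031 * 55 / 26.7 * 1000
thickness = 63.9 mm

63.9


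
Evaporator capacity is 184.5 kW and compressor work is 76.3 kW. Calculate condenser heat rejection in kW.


Q_cond = Q_evap + W
Q_cond = 184.5 + 76.3
Q_cond = 260.8 kW

260.8


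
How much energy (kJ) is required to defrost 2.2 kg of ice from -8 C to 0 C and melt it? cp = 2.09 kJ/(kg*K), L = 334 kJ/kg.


Sensible heat = cp * dT = 2.09 * 8 = 16.72 kJ/kg
Total per kg = 16.72 + 334 = 350.72 kJ/kg
Q = m * total = 2.2 * 350.72
Q = 771.6 kJ

771.6


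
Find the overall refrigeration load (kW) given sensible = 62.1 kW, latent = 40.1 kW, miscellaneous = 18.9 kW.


Q_total = Q_s + Q_l + Q_misc
Q_total = 62.1 + 40.1 + 18.9
Q_total = 121.1 kW

121.1


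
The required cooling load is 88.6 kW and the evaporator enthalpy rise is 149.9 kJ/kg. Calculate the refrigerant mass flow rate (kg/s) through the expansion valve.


m_dot = Q / dh
m_dot = 88.6 / 149.9
m_dot = 0.5911 kg/s

0.5911


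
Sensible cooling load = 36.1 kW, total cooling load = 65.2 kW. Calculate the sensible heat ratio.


SHR = Q_sensible / Q_total
SHR = 36.1 / 65.2
SHR = 0.554

0.554


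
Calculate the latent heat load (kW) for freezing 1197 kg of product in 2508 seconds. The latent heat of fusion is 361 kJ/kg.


Q_lat = m * h_fg / t
Q_lat = 1197 * 361 / 2508
Q_lat = 172.3 kW

172.3


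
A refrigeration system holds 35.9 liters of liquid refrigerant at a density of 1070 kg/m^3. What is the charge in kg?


Charge = V * rho / 1000
Charge = 35.9 * 1070 / 1000
Charge = 38.41 kg

38.41


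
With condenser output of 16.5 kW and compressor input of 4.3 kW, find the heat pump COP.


COP_hp = Q_cond / W
COP_hp = 16.5 / 4.3
COP_hp = 3.837

3.837


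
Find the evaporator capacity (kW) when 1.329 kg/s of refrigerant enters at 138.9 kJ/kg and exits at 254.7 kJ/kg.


dh = 254.7 - 138.9 = 115.8 kJ/kg
Q_evap = m_dot * dh = 1.329 * 115.8
Q_evap = 153.9 kW

153.9


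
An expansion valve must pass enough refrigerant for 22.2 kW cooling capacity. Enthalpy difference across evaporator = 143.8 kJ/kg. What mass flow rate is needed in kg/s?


m_dot = Q / dh
m_dot = 22.2 / 143.8
m_dot = 0.1544 kg/s

0.1544


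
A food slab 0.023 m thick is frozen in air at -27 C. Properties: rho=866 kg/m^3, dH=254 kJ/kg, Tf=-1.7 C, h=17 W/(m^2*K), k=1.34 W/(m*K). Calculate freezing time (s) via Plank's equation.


dT = -1.7 - (-27) = 25.3 K
term1 = a/(2h) = 0.023/(2*17) = 0.0006764705882
term2 = a^2/(8k) = 0.023^2/(8*1.34) = 0.00004934701493
t = rho*dH*1000/dT * (term1 + term2)
t = 866*254*1000/25.3 * (0.0006764705882 + 0.00004934701493)
t = 6310 s

6310


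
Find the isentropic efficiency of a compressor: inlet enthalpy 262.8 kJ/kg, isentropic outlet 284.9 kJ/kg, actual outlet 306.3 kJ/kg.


dh_ideal = 284.9 - 262.8 = 22.1 kJ/kg
dh_actual = 306.3 - 262.8 = 43.5 kJ/kg
eta_s = dh_ideal / dh_actual = 22.1 / 43.5
eta_s = 0.508

0.508


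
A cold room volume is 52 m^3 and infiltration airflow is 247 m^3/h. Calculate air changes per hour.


ACH = flow / volume
ACH = 247 / 52
ACH = 4.75

4.75


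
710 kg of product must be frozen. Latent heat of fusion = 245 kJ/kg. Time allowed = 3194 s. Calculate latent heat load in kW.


Q_lat = m * h_fg / t
Q_lat = 710 * 245 / 3194
Q_lat = 54.46 kW

54.46


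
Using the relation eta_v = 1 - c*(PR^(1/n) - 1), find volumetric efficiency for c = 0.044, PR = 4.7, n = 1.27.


PR^(1/n) = 4.7^(1/1.27) = 3.38229055
eta_v = 1 - 0.044 * (3.38229055 - 1)
eta_v = 0.8952

0.8952


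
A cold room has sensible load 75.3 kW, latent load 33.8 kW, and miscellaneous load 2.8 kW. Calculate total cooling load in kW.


Q_total = Q_s + Q_l + Q_misc
Q_total = 75.3 + 33.8 + 2.8
Q_total = 111.9 kW

111.9


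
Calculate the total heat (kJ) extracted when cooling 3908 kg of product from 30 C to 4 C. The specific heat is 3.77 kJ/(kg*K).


dT = 30 - (4) = 26 K
Q = m * cp * dT = 3908 * 3.77 * 26
Q = 383062 kJ

383062


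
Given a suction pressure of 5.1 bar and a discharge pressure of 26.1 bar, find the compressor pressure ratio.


PR = P_high / P_low
PR = 26.1 / 5.1
PR = 5.118

5.118


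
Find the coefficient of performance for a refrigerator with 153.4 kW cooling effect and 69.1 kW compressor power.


COP = Q_evap / W
COP = 153.4 / 69.1
COP = 2.22

2.22


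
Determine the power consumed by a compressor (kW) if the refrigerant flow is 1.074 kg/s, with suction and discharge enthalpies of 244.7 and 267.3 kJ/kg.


dh = 267.3 - 244.7 = 22.6 kJ/kg
W = m_dot * dh = 1.074 * 22.6 = 24.27 kW

24.27


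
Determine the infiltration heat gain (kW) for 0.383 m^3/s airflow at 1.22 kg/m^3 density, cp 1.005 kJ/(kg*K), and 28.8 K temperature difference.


Q = V_dot * rho * cp * dT
Q = 0.383 * 1.22 * 1.005 * 28.8
Q = 13.524 kW

13.524


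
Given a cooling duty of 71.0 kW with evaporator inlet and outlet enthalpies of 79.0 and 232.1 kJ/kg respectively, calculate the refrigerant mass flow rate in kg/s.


dh = 232.1 - 79.0 = 153.1 kJ/kg
m_dot = Q / dh = 71.0 / 153.1 = 0.4637 kg/s

0.4637


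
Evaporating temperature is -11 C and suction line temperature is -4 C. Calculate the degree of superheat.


Superheat = T_suction - T_evap
Superheat = -4 - (-11)
Superheat = 7 K

7


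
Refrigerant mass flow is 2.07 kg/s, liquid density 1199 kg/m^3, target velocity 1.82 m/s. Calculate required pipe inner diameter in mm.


A = m_dot / (rho * v) = 2.07 / (1199 * 1.82) = 0.0009485926917 m^2
d = sqrt(4*A/pi) * 1000
d = 34.8 mm

34.8


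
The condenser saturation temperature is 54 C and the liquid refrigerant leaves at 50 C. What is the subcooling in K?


Subcooling = T_cond - T_liquid
Subcooling = 54 - 50
Subcooling = 4 K

4


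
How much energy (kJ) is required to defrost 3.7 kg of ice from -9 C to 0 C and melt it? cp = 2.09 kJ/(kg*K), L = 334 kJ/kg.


Sensible heat = cp * dT = 2.09 * 9 = 18.81 kJ/kg
Total per kg = 18.81 + 334 = 352.81 kJ/kg
Q = m * total = 3.7 * 352.81
Q = 1305.4 kJ

1305.4


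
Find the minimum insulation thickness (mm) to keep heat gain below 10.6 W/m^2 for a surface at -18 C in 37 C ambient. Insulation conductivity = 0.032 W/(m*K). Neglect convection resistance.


dT = 37 - (-18) = 55 K
thickness = k * dT / q_max * 1000
thickness = 0.032 * 55 / 10.6 * 1000
thickness = 166.0 mm

166.0


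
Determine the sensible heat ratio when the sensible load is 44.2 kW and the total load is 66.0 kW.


SHR = Q_sensible / Q_total
SHR = 44.2 / 66.0
SHR = 0.67

0.67


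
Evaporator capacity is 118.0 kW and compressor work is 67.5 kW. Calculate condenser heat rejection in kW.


Q_cond = Q_evap + W
Q_cond = 118.0 + 67.5
Q_cond = 185.5 kW

185.5


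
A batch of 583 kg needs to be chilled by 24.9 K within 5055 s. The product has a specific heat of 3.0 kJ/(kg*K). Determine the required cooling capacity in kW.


Q = m * cp * dT / t
Q = 583 * 3.0 * 24.9 / 5055
Q = 8.615 kW

8.615


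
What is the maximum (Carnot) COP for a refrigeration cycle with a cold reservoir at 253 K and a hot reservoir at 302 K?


dT = 302 - 253 = 49 K
COP_carnot = T_cold / dT = 253 / 49
COP_carnot = 5.163

5.163


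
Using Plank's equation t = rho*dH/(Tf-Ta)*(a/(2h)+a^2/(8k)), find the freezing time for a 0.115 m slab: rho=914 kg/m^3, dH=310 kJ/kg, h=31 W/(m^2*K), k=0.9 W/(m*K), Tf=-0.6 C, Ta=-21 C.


dT = -0.6 - (-21) = 20.4 K
term1 = a/(2h) = 0.115/(2*31) = 0.00185483871
term2 = a^2/(8k) = 0.115^2/(8*0.9) = 0.001836805556
t = rho*dH*1000/dT * (term1 + term2)
t = 914*310*1000/20.4 * (0.00185483871 + 0.001836805556)
t = 51274 s

51274


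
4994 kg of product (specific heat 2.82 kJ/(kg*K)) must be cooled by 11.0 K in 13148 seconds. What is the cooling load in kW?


Q = m * cp * dT / t
Q = 4994 * 2.82 * 11.0 / 13148
Q = 11.782 kW

11.782


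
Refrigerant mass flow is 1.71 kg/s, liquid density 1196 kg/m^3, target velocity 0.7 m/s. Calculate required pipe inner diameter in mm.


A = m_dot / (rho * v) = 1.71 / (1196 * 0.7) = 0.002042522695 m^2
d = sqrt(4*A/pi) * 1000
d = 51.0 mm

51.0


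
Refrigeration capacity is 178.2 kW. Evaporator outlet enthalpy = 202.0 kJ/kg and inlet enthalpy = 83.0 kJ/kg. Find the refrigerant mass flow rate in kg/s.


dh = 202.0 - 83.0 = 119.0 kJ/kg
m_dot = Q / dh = 178.2 / 119.0 = 1.4975 kg/s

1.4975


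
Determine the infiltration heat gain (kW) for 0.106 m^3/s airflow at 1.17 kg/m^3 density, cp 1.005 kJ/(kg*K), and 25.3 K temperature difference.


Q = V_dot * rho * cp * dT
Q = 0.106 * 1.17 * 1.005 * 25.3
Q = 3.153 kW

3.153


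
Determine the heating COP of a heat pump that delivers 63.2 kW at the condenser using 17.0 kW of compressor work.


COP_hp = Q_cond / W
COP_hp = 63.2 / 17.0
COP_hp = 3.718

3.718


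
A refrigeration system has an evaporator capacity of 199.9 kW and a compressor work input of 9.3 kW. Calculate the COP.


COP = Q_evap / W
COP = 199.9 / 9.3
COP = 21.495

21.495


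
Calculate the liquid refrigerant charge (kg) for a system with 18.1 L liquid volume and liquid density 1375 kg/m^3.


Charge = V * rho / 1000
Charge = 18.1 * 1375 / 1000
Charge = 24.89 kg

24.89


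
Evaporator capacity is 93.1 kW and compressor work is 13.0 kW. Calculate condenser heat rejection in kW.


Q_cond = Q_evap + W
Q_cond = 93.1 + 13.0
Q_cond = 106.1 kW

106.1


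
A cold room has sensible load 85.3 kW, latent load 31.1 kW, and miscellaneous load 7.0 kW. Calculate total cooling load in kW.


Q_total = Q_s + Q_l + Q_misc
Q_total = 85.3 + 31.1 + 7.0
Q_total = 123.4 kW

123.4


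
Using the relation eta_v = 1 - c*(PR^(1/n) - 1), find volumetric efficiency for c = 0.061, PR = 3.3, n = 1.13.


PR^(1/n) = 3.3^(1/1.13) = 2.87648354
eta_v = 1 - 0.061 * (2.87648354 - 1)
eta_v = 0.8855

0.8855


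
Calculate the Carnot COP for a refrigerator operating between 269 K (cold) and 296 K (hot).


dT = 296 - 269 = 27 K
COP_carnot = T_cold / dT = 269 / 27
COP_carnot = 9.963

9.963


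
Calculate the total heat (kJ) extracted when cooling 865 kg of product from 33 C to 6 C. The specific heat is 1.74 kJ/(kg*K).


dT = 33 - (6) = 27 K
Q = m * cp * dT = 865 * 1.74 * 27
Q = 40638 kJ

40638


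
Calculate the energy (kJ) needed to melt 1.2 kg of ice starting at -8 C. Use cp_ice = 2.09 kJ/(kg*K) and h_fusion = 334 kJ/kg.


Sensible heat = cp * dT = 2.09 * 8 = 16.72 kJ/kg
Total per kg = 16.72 + 334 = 350.72 kJ/kg
Q = m * total = 1.2 * 350.72
Q = 420.9 kJ

420.9


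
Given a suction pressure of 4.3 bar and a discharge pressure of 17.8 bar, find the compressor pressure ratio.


PR = P_high / P_low
PR = 17.8 / 4.3
PR = 4.14

4.14


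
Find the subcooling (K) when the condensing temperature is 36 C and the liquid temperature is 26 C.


Subcooling = T_cond - T_liquid
Subcooling = 36 - 26
Subcooling = 10 K

10


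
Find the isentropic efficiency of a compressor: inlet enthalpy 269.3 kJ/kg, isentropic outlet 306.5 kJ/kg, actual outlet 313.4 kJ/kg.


dh_ideal = 306.5 - 269.3 = 37.2 kJ/kg
dh_actual = 313.4 - 269.3 = 44.1 kJ/kg
eta_s = dh_ideal / dh_actual = 37.2 / 44.1
eta_s = 0.8435

0.8435


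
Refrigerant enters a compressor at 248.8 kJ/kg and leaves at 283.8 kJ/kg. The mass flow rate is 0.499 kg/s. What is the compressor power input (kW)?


dh = 283.8 - 248.8 = 35.0 kJ/kg
W = m_dot * dh = 0.499 * 35.0 = 17.47 kW

17.47


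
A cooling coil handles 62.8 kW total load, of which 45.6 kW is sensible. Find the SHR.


SHR = Q_sensible / Q_total
SHR = 45.6 / 62.8
SHR = 0.726

0.726


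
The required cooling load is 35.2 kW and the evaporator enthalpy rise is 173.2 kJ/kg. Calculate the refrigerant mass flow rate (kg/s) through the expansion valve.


m_dot = Q / dh
m_dot = 35.2 / 173.2
m_dot = 0.2032 kg/s

0.2032


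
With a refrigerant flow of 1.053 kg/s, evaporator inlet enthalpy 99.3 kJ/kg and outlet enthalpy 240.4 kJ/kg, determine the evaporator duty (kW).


dh = 240.4 - 99.3 = 141.1 kJ/kg
Q_evap = m_dot * dh = 1.053 * 141.1
Q_evap = 148.58 kW

148.58


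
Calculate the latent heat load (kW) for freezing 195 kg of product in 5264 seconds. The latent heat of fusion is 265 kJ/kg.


Q_lat = m * h_fg / t
Q_lat = 195 * 265 / 5264
Q_lat = 9.82 kW

9.82


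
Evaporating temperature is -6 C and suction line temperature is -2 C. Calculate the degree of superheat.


Superheat = T_suction - T_evap
Superheat = -2 - (-6)
Superheat = 4 K

4


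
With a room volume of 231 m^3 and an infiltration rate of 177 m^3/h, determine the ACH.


ACH = flow / volume
ACH = 177 / 231
ACH = 0.766

0.766


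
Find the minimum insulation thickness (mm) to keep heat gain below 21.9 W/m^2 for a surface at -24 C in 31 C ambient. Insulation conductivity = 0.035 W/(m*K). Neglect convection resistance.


dT = 31 - (-24) = 55 K
thickness = k * dT / q_max * 1000
thickness = 0.035 * 55 / 21.9 * 1000
thickness = 87.9 mm

87.9


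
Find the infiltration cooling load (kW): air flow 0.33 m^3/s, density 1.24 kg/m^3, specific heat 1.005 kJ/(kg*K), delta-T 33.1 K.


Q = V_dot * rho * cp * dT
Q = 0.33 * 1.24 * 1.005 * 33.1
Q = 13.612 kW

13.612


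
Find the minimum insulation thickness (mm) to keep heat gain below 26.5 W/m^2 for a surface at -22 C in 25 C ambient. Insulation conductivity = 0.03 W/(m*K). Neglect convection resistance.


dT = 25 - (-22) = 47 K
thickness = k * dT / q_max * 1000
thickness = 0.03 * 47 / 26.5 * 1000
thickness = 53.2 mm

53.2


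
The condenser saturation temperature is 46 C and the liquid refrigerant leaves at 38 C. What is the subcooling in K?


Subcooling = T_cond - T_liquid
Subcooling = 46 - 38
Subcooling = 8 K

8


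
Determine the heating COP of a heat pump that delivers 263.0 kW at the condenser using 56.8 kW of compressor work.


COP_hp = Q_cond / W
COP_hp = 263.0 / 56.8
COP_hp = 4.63

4.63


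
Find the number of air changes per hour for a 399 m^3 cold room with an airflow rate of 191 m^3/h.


ACH = flow / volume
ACH = 191 / 399
ACH = 0.479

0.479


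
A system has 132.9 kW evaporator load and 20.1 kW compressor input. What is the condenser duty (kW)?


Q_cond = Q_evap + W
Q_cond = 132.9 + 20.1
Q_cond = 153.0 kW

153.0


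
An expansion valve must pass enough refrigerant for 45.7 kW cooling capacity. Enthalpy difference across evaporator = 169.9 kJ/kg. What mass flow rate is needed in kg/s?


m_dot = Q / dh
m_dot = 45.7 / 169.9
m_dot = 0.269 kg/s

0.269


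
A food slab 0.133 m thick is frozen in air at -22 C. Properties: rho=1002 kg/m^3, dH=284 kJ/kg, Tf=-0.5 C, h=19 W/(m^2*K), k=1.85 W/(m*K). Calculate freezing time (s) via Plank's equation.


dT = -0.5 - (-22) = 21.5 K
term1 = a/(2h) = 0.133/(2*19) = 0.0035
term2 = a^2/(8k) = 0.133^2/(8*1.85) = 0.001195202703
t = rho*dH*1000/dT * (term1 + term2)
t = 1002*284*1000/21.5 * (0.0035 + 0.001195202703)
t = 62144 s

62144


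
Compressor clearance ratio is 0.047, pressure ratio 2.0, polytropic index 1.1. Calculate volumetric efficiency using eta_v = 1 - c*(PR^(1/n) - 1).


PR^(1/n) = 2.0^(1/1.1) = 1.87786182
eta_v = 1 - 0.047 * (1.87786182 - 1)
eta_v = 0.9587

0.9587


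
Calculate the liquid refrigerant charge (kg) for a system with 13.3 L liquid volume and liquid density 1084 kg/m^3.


Charge = V * rho / 1000
Charge = 13.3 * 1084 / 1000
Charge = 14.42 kg

14.42


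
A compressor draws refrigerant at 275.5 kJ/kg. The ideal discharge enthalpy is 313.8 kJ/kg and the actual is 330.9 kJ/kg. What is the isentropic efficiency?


dh_ideal = 313.8 - 275.5 = 38.3 kJ/kg
dh_actual = 330.9 - 275.5 = 55.4 kJ/kg
eta_s = dh_ideal / dh_actual = 38.3 / 55.4
eta_s = 0.6913

0.6913
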